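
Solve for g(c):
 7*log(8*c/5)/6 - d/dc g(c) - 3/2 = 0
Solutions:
 g(c) = C1 + 7*c*log(c)/6 - 8*c/3 - 7*c*log(5)/6 + 7*c*log(2)/2


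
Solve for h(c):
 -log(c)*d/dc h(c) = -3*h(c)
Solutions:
 h(c) = C1*exp(3*li(c))


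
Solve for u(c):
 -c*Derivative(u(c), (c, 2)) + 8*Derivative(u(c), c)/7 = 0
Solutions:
 u(c) = C1 + C2*c^(15/7)


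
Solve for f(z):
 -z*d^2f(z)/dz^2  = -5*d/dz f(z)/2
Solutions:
 f(z) = C1 + C2*z^(7/2)


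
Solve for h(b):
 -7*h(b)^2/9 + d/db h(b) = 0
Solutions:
 h(b) = -9/(C1 + 7*b)


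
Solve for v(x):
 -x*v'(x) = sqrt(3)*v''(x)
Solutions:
 v(x) = C1 + C2*erf(sqrt(2)*3^(3/4)*x/6)


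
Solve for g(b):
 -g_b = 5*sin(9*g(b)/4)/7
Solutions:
 5*b/7 + 2*log(cos(9*g(b)/4) - 1)/9 - 2*log(cos(9*g(b)/4) + 1)/9 = C1


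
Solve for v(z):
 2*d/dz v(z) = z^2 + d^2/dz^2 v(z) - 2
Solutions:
 v(z) = C1 + C2*exp(2*z) + z^3/6 + z^2/4 - 3*z/4


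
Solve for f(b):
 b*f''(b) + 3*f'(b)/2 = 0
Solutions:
 f(b) = C1 + C2/sqrt(b)


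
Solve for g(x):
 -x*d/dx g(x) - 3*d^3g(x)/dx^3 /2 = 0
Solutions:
 g(x) = C1 + Integral(C2*airyai(-2^(1/3)*3^(2/3)*x/3) + C3*airybi(-2^(1/3)*3^(2/3)*x/3), x)


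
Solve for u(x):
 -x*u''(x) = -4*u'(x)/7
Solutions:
 u(x) = C1 + C2*x^(11/7)


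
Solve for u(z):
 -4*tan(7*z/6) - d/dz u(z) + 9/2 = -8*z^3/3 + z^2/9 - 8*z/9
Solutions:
 u(z) = C1 + 2*z^4/3 - z^3/27 + 4*z^2/9 + 9*z/2 + 24*log(cos(7*z/6))/7


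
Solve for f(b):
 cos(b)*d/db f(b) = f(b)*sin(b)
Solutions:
 f(b) = C1/cos(b)


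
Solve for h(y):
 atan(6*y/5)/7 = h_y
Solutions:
 h(y) = C1 + y*atan(6*y/5)/7 - 5*log(36*y^2 + 25)/84


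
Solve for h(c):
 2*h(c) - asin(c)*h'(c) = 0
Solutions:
 h(c) = C1*exp(2*Integral(1/asin(c), c))


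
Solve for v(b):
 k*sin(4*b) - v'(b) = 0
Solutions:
 v(b) = C1 - k*cos(4*b)/4


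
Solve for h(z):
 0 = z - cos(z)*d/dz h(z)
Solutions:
 h(z) = C1 + Integral(z/cos(z), z)


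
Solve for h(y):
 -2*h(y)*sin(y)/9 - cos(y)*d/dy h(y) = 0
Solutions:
 h(y) = C1*cos(y)^(2/9)


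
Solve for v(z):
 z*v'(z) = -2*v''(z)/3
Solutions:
 v(z) = C1 + C2*erf(sqrt(3)*z/2)


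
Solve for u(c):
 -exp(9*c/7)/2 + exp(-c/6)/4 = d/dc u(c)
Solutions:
 u(c) = C1 - 7*exp(9*c/7)/18 - 3*exp(-c/6)/2


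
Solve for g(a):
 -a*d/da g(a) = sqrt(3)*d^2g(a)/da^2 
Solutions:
 g(a) = C1 + C2*erf(sqrt(2)*3^(3/4)*a/6)


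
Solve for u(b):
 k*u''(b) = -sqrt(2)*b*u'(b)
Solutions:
 u(b) = C1 + C2*sqrt(k)*erf(2^(3/4)*b*sqrt(1/k)/2)


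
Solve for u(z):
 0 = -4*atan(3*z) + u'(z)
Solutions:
 u(z) = C1 + 4*z*atan(3*z) - 2*log(9*z^2 + 1)/3


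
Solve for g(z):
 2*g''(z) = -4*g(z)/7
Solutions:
 g(z) = C1*sin(sqrt(14)*z/7) + C2*cos(sqrt(14)*z/7)


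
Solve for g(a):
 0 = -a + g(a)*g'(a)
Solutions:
 g(a) = -sqrt(C1 + a^2)
 g(a) = sqrt(C1 + a^2)


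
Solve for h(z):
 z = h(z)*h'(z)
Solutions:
 h(z) = -sqrt(C1 + z^2)
 h(z) = sqrt(C1 + z^2)


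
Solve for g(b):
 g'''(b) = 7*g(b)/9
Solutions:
 g(b) = C3*exp(21^(1/3)*b/3) + (C1*sin(3^(5/6)*7^(1/3)*b/6) + C2*cos(3^(5/6)*7^(1/3)*b/6))*exp(-21^(1/3)*b/6)


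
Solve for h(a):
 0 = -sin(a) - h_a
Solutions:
 h(a) = C1 + cos(a)


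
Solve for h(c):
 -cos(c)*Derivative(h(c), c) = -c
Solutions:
 h(c) = C1 + Integral(c/cos(c), c)


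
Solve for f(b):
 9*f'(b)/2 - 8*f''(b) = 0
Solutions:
 f(b) = C1 + C2*exp(9*b/16)


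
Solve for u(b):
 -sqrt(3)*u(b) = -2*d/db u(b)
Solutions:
 u(b) = C1*exp(sqrt(3)*b/2)


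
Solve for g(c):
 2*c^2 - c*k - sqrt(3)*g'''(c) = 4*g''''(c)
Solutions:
 g(c) = C1 + C2*c + C3*c^2 + C4*exp(-sqrt(3)*c/4) + sqrt(3)*c^5/90 + c^4*(-sqrt(3)*k - 16)/72 + 2*c^3*(3*k + 16*sqrt(3))/27


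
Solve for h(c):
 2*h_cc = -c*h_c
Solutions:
 h(c) = C1 + C2*erf(c/2)


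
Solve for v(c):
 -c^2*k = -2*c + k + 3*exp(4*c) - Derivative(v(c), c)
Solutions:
 v(c) = C1 + c^3*k/3 - c^2 + c*k + 3*exp(4*c)/4


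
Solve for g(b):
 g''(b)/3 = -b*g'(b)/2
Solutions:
 g(b) = C1 + C2*erf(sqrt(3)*b/2)


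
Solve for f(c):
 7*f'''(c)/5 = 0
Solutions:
 f(c) = C1 + C2*c + C3*c^2


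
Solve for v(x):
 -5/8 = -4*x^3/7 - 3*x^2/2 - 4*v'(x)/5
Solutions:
 v(x) = C1 - 5*x^4/28 - 5*x^3/8 + 25*x/32


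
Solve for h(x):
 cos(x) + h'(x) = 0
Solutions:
 h(x) = C1 - sin(x)


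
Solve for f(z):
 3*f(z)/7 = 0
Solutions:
 f(z) = 0


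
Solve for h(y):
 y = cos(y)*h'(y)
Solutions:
 h(y) = C1 + Integral(y/cos(y), y)


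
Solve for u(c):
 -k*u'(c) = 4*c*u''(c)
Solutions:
 u(c) = C1 + c^(1 - re(k)/4)*(C2*sin(log(c)*Abs(im(k))/4) + C3*cos(log(c)*im(k)/4))


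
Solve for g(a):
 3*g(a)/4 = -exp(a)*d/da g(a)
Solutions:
 g(a) = C1*exp(3*exp(-a)/4)


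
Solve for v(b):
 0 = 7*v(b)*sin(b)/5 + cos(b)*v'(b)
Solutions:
 v(b) = C1*cos(b)^(7/5)


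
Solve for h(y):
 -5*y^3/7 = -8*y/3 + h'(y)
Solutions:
 h(y) = C1 - 5*y^4/28 + 4*y^2/3


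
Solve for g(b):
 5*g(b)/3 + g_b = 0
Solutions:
 g(b) = C1*exp(-5*b/3)


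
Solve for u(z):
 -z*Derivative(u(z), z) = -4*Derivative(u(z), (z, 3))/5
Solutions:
 u(z) = C1 + Integral(C2*airyai(10^(1/3)*z/2) + C3*airybi(10^(1/3)*z/2), z)


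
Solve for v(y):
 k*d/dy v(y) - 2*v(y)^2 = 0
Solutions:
 v(y) = -k/(C1*k + 2*y)


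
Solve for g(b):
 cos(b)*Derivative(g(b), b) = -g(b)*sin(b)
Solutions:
 g(b) = C1*cos(b)


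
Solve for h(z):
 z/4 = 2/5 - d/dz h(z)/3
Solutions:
 h(z) = C1 - 3*z^2/8 + 6*z/5


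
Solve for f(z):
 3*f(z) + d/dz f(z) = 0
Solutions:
 f(z) = C1*exp(-3*z)


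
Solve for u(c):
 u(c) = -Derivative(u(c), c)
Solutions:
 u(c) = C1*exp(-c)


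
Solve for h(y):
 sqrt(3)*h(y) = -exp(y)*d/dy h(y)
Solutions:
 h(y) = C1*exp(sqrt(3)*exp(-y))


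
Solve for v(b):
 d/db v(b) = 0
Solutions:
 v(b) = C1


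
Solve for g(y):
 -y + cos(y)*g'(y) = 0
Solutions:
 g(y) = C1 + Integral(y/cos(y), y)


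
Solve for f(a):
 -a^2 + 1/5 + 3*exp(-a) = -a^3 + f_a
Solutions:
 f(a) = C1 + a^4/4 - a^3/3 + a/5 - 3*exp(-a)


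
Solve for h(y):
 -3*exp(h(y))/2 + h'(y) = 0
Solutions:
 h(y) = log(-1/(C1 + 3*y)) + log(2)


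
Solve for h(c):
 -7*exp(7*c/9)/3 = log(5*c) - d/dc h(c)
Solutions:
 h(c) = C1 + c*log(c) + c*(-1 + log(5)) + 3*exp(7*c/9)


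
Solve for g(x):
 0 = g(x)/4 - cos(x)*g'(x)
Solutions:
 g(x) = C1*(sin(x) + 1)^(1/8)/(sin(x) - 1)^(1/8)


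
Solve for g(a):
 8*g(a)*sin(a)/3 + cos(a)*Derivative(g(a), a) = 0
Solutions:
 g(a) = C1*cos(a)^(8/3)


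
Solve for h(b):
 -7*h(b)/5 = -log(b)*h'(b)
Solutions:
 h(b) = C1*exp(7*li(b)/5)


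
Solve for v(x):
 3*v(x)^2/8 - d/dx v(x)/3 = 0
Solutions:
 v(x) = -8/(C1 + 9*x)


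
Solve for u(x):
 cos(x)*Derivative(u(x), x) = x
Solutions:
 u(x) = C1 + Integral(x/cos(x), x)


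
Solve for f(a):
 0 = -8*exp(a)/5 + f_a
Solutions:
 f(a) = C1 + 8*exp(a)/5


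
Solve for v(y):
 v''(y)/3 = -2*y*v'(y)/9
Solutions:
 v(y) = C1 + C2*erf(sqrt(3)*y/3)


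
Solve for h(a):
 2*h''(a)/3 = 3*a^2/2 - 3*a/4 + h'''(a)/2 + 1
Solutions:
 h(a) = C1 + C2*a + C3*exp(4*a/3) + 3*a^4/16 + 3*a^3/8 + 51*a^2/32


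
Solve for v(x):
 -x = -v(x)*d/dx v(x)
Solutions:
 v(x) = -sqrt(C1 + x^2)
 v(x) = sqrt(C1 + x^2)


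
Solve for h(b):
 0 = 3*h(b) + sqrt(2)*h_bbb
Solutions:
 h(b) = C3*exp(-2^(5/6)*3^(1/3)*b/2) + (C1*sin(6^(5/6)*b/4) + C2*cos(6^(5/6)*b/4))*exp(2^(5/6)*3^(1/3)*b/4)


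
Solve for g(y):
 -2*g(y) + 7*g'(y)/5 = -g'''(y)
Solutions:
 g(y) = C1*exp(y*(-15*(1 + 13*sqrt(330)/225)^(1/3) + 7/(1 + 13*sqrt(330)/225)^(1/3))/30)*sin(sqrt(3)*y*(7/(1 + 13*sqrt(330)/225)^(1/3) + 15*(1 + 13*sqrt(330)/225)^(1/3))/30) + C2*exp(y*(-15*(1 + 13*sqrt(330)/225)^(1/3) + 7/(1 + 13*sqrt(330)/225)^(1/3))/30)*cos(sqrt(3)*y*(7/(1 + 13*sqrt(330)/225)^(1/3) + 15*(1 + 13*sqrt(330)/225)^(1/3))/30) + C3*exp(y*(-7/(15*(1 + 13*sqrt(330)/225)^(1/3)) + (1 + 13*sqrt(330)/225)^(1/3)))


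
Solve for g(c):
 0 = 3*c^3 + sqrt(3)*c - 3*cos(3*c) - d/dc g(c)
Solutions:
 g(c) = C1 + 3*c^4/4 + sqrt(3)*c^2/2 - sin(3*c)


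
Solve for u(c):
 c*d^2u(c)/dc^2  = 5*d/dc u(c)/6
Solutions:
 u(c) = C1 + C2*c^(11/6)


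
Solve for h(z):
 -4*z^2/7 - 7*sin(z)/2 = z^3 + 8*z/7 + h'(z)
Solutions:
 h(z) = C1 - z^4/4 - 4*z^3/21 - 4*z^2/7 + 7*cos(z)/2


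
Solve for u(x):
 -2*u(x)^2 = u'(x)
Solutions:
 u(x) = 1/(C1 + 2*x)


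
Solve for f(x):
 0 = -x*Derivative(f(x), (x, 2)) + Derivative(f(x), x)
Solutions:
 f(x) = C1 + C2*x^2


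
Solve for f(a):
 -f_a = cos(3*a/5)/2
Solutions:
 f(a) = C1 - 5*sin(3*a/5)/6


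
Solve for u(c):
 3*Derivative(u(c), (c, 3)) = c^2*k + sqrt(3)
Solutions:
 u(c) = C1 + C2*c + C3*c^2 + c^5*k/180 + sqrt(3)*c^3/18


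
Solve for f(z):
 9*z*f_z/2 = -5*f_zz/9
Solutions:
 f(z) = C1 + C2*erf(9*sqrt(5)*z/10)


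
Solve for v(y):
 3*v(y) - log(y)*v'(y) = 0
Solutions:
 v(y) = C1*exp(3*li(y))


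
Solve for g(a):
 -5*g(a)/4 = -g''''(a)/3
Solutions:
 g(a) = C1*exp(-15^(1/4)*sqrt(2)*a/2) + C2*exp(15^(1/4)*sqrt(2)*a/2) + C3*sin(15^(1/4)*sqrt(2)*a/2) + C4*cos(15^(1/4)*sqrt(2)*a/2)


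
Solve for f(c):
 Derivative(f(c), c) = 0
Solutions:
 f(c) = C1


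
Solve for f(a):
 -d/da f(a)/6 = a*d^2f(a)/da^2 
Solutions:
 f(a) = C1 + C2*a^(5/6)


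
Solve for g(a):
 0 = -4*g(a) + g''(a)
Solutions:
 g(a) = C1*exp(-2*a) + C2*exp(2*a)


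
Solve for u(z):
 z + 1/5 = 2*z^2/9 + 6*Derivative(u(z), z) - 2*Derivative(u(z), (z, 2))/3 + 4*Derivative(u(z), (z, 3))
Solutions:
 u(z) = C1 - z^3/81 + 77*z^2/972 + 1097*z/10935 + (C2*sin(sqrt(215)*z/12) + C3*cos(sqrt(215)*z/12))*exp(z/12)


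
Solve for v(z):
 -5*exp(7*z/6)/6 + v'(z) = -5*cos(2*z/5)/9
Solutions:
 v(z) = C1 + 5*exp(7*z/6)/7 - 25*sin(2*z/5)/18


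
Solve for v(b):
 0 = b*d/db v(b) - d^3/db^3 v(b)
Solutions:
 v(b) = C1 + Integral(C2*airyai(b) + C3*airybi(b), b)


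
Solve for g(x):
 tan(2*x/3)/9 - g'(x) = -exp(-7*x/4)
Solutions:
 g(x) = C1 + log(tan(2*x/3)^2 + 1)/12 - 4*exp(-7*x/4)/7


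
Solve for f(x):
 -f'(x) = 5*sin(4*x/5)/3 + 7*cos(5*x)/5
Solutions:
 f(x) = C1 - 7*sin(5*x)/25 + 25*cos(4*x/5)/12


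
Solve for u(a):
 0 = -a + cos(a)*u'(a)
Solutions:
 u(a) = C1 + Integral(a/cos(a), a)


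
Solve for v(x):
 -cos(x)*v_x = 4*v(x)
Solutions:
 v(x) = C1*(sin(x)^2 - 2*sin(x) + 1)/(sin(x)^2 + 2*sin(x) + 1)


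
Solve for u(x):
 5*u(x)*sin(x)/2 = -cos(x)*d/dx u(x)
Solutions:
 u(x) = C1*cos(x)^(5/2)


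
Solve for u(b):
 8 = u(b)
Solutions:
 u(b) = 8


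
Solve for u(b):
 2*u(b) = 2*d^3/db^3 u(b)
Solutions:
 u(b) = C3*exp(b) + (C1*sin(sqrt(3)*b/2) + C2*cos(sqrt(3)*b/2))*exp(-b/2)


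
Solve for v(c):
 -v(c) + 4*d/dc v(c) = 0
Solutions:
 v(c) = C1*exp(c/4)


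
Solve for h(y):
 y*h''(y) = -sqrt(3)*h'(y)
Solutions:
 h(y) = C1 + C2*y^(1 - sqrt(3))


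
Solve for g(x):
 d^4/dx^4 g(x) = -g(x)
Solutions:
 g(x) = (C1*sin(sqrt(2)*x/2) + C2*cos(sqrt(2)*x/2))*exp(-sqrt(2)*x/2) + (C3*sin(sqrt(2)*x/2) + C4*cos(sqrt(2)*x/2))*exp(sqrt(2)*x/2)


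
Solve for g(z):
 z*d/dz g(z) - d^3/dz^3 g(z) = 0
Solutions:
 g(z) = C1 + Integral(C2*airyai(z) + C3*airybi(z), z)


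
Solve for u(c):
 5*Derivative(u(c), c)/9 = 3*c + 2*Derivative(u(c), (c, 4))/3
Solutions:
 u(c) = C1 + C4*exp(5^(1/3)*6^(2/3)*c/6) + 27*c^2/10 + (C2*sin(2^(2/3)*3^(1/6)*5^(1/3)*c/4) + C3*cos(2^(2/3)*3^(1/6)*5^(1/3)*c/4))*exp(-5^(1/3)*6^(2/3)*c/12)


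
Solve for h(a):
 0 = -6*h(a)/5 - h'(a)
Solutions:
 h(a) = C1*exp(-6*a/5)


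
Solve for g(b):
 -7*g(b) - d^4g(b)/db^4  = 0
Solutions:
 g(b) = (C1*sin(sqrt(2)*7^(1/4)*b/2) + C2*cos(sqrt(2)*7^(1/4)*b/2))*exp(-sqrt(2)*7^(1/4)*b/2) + (C3*sin(sqrt(2)*7^(1/4)*b/2) + C4*cos(sqrt(2)*7^(1/4)*b/2))*exp(sqrt(2)*7^(1/4)*b/2)


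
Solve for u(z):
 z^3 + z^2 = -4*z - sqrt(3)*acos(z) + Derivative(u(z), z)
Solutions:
 u(z) = C1 + z^4/4 + z^3/3 + 2*z^2 + sqrt(3)*(z*acos(z) - sqrt(1 - z^2))


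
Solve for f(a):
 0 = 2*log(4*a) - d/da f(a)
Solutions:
 f(a) = C1 + 2*a*log(a) - 2*a + a*log(16)


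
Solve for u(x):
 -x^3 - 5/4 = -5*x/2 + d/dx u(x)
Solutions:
 u(x) = C1 - x^4/4 + 5*x^2/4 - 5*x/4


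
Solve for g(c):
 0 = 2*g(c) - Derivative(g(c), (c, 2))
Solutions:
 g(c) = C1*exp(-sqrt(2)*c) + C2*exp(sqrt(2)*c)


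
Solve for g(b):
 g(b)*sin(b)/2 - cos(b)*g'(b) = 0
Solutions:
 g(b) = C1/sqrt(cos(b))


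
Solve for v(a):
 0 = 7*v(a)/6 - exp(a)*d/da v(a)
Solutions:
 v(a) = C1*exp(-7*exp(-a)/6)


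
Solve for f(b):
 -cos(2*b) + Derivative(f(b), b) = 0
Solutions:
 f(b) = C1 + sin(2*b)/2


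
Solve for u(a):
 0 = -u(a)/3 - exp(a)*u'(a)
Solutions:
 u(a) = C1*exp(exp(-a)/3)


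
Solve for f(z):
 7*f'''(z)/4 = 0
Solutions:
 f(z) = C1 + C2*z + C3*z^2


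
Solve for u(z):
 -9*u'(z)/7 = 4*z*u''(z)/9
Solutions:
 u(z) = C1 + C2/z^(53/28)


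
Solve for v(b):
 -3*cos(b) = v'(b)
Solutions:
 v(b) = C1 - 3*sin(b)


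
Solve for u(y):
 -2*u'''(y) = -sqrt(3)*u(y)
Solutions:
 u(y) = C3*exp(2^(2/3)*3^(1/6)*y/2) + (C1*sin(6^(2/3)*y/4) + C2*cos(6^(2/3)*y/4))*exp(-2^(2/3)*3^(1/6)*y/4)


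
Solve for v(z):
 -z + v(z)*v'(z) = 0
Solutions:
 v(z) = -sqrt(C1 + z^2)
 v(z) = sqrt(C1 + z^2)


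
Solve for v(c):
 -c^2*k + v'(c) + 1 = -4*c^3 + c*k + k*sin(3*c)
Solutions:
 v(c) = C1 - c^4 + c^3*k/3 + c^2*k/2 - c - k*cos(3*c)/3


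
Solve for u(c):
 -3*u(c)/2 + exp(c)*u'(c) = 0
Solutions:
 u(c) = C1*exp(-3*exp(-c)/2)


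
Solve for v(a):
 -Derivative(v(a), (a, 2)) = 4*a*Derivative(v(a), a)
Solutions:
 v(a) = C1 + C2*erf(sqrt(2)*a)


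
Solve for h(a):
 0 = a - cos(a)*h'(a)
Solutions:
 h(a) = C1 + Integral(a/cos(a), a)


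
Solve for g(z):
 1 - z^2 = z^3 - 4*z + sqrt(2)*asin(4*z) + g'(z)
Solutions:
 g(z) = C1 - z^4/4 - z^3/3 + 2*z^2 + z - sqrt(2)*(z*asin(4*z) + sqrt(1 - 16*z^2)/4)


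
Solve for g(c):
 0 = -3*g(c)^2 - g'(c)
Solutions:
 g(c) = 1/(C1 + 3*c)


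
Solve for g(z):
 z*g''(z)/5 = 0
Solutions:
 g(z) = C1 + C2*z


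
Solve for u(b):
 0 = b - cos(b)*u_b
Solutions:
 u(b) = C1 + Integral(b/cos(b), b)


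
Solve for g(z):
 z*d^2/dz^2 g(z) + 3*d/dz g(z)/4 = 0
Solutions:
 g(z) = C1 + C2*z^(1/4)


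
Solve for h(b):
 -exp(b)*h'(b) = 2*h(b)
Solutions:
 h(b) = C1*exp(2*exp(-b))


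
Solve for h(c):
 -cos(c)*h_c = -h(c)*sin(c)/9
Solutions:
 h(c) = C1/cos(c)^(1/9)


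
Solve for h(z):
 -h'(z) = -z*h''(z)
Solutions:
 h(z) = C1 + C2*z^2


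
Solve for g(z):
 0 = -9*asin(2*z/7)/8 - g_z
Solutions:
 g(z) = C1 - 9*z*asin(2*z/7)/8 - 9*sqrt(49 - 4*z^2)/16


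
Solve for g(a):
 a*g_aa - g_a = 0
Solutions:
 g(a) = C1 + C2*a^2


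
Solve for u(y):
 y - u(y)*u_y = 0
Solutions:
 u(y) = -sqrt(C1 + y^2)
 u(y) = sqrt(C1 + y^2)


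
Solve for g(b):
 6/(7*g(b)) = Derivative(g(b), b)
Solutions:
 g(b) = -sqrt(C1 + 84*b)/7
 g(b) = sqrt(C1 + 84*b)/7


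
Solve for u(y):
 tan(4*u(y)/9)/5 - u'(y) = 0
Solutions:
 u(y) = -9*asin(C1*exp(4*y/45))/4 + 9*pi/4
 u(y) = 9*asin(C1*exp(4*y/45))/4


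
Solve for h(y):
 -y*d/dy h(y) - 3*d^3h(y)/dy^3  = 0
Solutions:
 h(y) = C1 + Integral(C2*airyai(-3^(2/3)*y/3) + C3*airybi(-3^(2/3)*y/3), y)


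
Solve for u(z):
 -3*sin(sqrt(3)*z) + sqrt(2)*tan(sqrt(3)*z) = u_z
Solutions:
 u(z) = C1 - sqrt(6)*log(cos(sqrt(3)*z))/3 + sqrt(3)*cos(sqrt(3)*z)


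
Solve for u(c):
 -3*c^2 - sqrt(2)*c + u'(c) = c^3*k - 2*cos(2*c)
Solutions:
 u(c) = C1 + c^4*k/4 + c^3 + sqrt(2)*c^2/2 - sin(2*c)


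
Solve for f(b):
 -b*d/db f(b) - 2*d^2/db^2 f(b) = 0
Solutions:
 f(b) = C1 + C2*erf(b/2)


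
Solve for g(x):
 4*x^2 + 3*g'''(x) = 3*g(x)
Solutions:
 g(x) = C3*exp(x) + 4*x^2/3 + (C1*sin(sqrt(3)*x/2) + C2*cos(sqrt(3)*x/2))*exp(-x/2)


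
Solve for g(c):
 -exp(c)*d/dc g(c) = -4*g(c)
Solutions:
 g(c) = C1*exp(-4*exp(-c))


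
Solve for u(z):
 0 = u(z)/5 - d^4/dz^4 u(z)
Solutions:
 u(z) = C1*exp(-5^(3/4)*z/5) + C2*exp(5^(3/4)*z/5) + C3*sin(5^(3/4)*z/5) + C4*cos(5^(3/4)*z/5)


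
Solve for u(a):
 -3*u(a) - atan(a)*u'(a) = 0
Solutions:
 u(a) = C1*exp(-3*Integral(1/atan(a), a))


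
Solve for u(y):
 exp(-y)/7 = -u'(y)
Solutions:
 u(y) = C1 + exp(-y)/7


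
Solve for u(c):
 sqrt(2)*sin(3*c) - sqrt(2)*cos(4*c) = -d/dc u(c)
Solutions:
 u(c) = C1 + sqrt(2)*sin(4*c)/4 + sqrt(2)*cos(3*c)/3


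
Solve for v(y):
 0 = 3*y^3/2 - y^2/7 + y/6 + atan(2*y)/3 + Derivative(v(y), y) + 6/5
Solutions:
 v(y) = C1 - 3*y^4/8 + y^3/21 - y^2/12 - y*atan(2*y)/3 - 6*y/5 + log(4*y^2 + 1)/12


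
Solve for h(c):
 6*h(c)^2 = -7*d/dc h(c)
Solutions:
 h(c) = 7/(C1 + 6*c)


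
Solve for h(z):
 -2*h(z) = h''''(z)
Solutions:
 h(z) = (C1*sin(2^(3/4)*z/2) + C2*cos(2^(3/4)*z/2))*exp(-2^(3/4)*z/2) + (C3*sin(2^(3/4)*z/2) + C4*cos(2^(3/4)*z/2))*exp(2^(3/4)*z/2)


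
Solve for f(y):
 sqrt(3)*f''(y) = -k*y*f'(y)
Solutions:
 f(y) = Piecewise((-sqrt(2)*3^(1/4)*sqrt(pi)*C1*erf(sqrt(2)*3^(3/4)*sqrt(k)*y/6)/(2*sqrt(k)) - C2, (k > 0) | (k < 0)), (-C1*y - C2, True))


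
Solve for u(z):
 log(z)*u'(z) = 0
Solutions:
 u(z) = C1


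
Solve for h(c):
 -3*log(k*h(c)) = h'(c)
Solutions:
 li(k*h(c))/k = C1 - 3*c


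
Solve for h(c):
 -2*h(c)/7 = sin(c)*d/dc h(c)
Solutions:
 h(c) = C1*(cos(c) + 1)^(1/7)/(cos(c) - 1)^(1/7)


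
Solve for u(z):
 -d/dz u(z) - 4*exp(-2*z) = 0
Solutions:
 u(z) = C1 + 2*exp(-2*z)


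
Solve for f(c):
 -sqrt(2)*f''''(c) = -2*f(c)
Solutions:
 f(c) = C1*exp(-2^(1/8)*c) + C2*exp(2^(1/8)*c) + C3*sin(2^(1/8)*c) + C4*cos(2^(1/8)*c)


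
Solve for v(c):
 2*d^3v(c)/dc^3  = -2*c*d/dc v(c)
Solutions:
 v(c) = C1 + Integral(C2*airyai(-c) + C3*airybi(-c), c)


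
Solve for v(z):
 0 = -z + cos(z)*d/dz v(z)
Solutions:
 v(z) = C1 + Integral(z/cos(z), z)


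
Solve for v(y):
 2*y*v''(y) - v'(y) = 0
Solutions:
 v(y) = C1 + C2*y^(3/2)


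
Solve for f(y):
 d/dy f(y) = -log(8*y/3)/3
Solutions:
 f(y) = C1 - y*log(y)/3 - y*log(2) + y/3 + y*log(3)/3


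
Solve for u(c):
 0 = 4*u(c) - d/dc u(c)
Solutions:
 u(c) = C1*exp(4*c)


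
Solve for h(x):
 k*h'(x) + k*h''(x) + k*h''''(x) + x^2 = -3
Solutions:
 h(x) = C1 + C2*exp(6^(1/3)*x*(-2*3^(1/3)/(9 + sqrt(93))^(1/3) + 2^(1/3)*(9 + sqrt(93))^(1/3))/12)*sin(2^(1/3)*3^(1/6)*x*(6/(9 + sqrt(93))^(1/3) + 2^(1/3)*3^(2/3)*(9 + sqrt(93))^(1/3))/12) + C3*exp(6^(1/3)*x*(-2*3^(1/3)/(9 + sqrt(93))^(1/3) + 2^(1/3)*(9 + sqrt(93))^(1/3))/12)*cos(2^(1/3)*3^(1/6)*x*(6/(9 + sqrt(93))^(1/3) + 2^(1/3)*3^(2/3)*(9 + sqrt(93))^(1/3))/12) + C4*exp(-6^(1/3)*x*(-2*3^(1/3)/(9 + sqrt(93))^(1/3) + 2^(1/3)*(9 + sqrt(93))^(1/3))/6) - x^3/(3*k) + x^2/k - 5*x/k


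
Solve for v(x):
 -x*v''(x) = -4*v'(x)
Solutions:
 v(x) = C1 + C2*x^5


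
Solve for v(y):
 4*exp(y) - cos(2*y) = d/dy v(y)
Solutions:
 v(y) = C1 + 4*exp(y) - sin(2*y)/2


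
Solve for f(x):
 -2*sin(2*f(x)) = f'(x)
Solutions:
 f(x) = pi - acos((-C1 - exp(8*x))/(C1 - exp(8*x)))/2
 f(x) = acos((-C1 - exp(8*x))/(C1 - exp(8*x)))/2


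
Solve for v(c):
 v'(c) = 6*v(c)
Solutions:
 v(c) = C1*exp(6*c)


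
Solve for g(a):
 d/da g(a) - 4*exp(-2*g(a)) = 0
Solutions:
 g(a) = log(-sqrt(C1 + 8*a))
 g(a) = log(C1 + 8*a)/2


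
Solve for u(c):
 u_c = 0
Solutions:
 u(c) = C1


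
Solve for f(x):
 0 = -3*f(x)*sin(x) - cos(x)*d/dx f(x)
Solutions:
 f(x) = C1*cos(x)^3


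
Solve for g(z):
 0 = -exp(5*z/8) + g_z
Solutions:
 g(z) = C1 + 8*exp(5*z/8)/5


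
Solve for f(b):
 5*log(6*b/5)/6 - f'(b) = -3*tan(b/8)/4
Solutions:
 f(b) = C1 + 5*b*log(b)/6 - 5*b*log(5)/6 - 5*b/6 + 5*b*log(6)/6 - 6*log(cos(b/8))


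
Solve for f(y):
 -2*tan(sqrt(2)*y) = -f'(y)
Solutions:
 f(y) = C1 - sqrt(2)*log(cos(sqrt(2)*y))


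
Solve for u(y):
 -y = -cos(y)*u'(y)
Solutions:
 u(y) = C1 + Integral(y/cos(y), y)


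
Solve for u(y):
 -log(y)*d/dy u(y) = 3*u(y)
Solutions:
 u(y) = C1*exp(-3*li(y))


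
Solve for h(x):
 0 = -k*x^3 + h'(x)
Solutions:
 h(x) = C1 + k*x^4/4


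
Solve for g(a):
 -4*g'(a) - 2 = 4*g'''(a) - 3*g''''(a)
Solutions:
 g(a) = C1 + C2*exp(a*(-2^(1/3)*(9*sqrt(921) + 275)^(1/3) - 8*2^(2/3)/(9*sqrt(921) + 275)^(1/3) + 8)/18)*sin(2^(1/3)*sqrt(3)*a*(-(9*sqrt(921) + 275)^(1/3) + 8*2^(1/3)/(9*sqrt(921) + 275)^(1/3))/18) + C3*exp(a*(-2^(1/3)*(9*sqrt(921) + 275)^(1/3) - 8*2^(2/3)/(9*sqrt(921) + 275)^(1/3) + 8)/18)*cos(2^(1/3)*sqrt(3)*a*(-(9*sqrt(921) + 275)^(1/3) + 8*2^(1/3)/(9*sqrt(921) + 275)^(1/3))/18) + C4*exp(a*(8*2^(2/3)/(9*sqrt(921) + 275)^(1/3) + 4 + 2^(1/3)*(9*sqrt(921) + 275)^(1/3))/9) - a/2


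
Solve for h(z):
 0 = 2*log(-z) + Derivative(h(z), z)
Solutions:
 h(z) = C1 - 2*z*log(-z) + 2*z


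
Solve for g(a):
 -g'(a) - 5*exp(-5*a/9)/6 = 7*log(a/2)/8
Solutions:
 g(a) = C1 - 7*a*log(a)/8 + 7*a*(log(2) + 1)/8 + 3*exp(-5*a/9)/2


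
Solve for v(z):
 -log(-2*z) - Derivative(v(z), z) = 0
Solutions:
 v(z) = C1 - z*log(-z) + z*(1 - log(2))


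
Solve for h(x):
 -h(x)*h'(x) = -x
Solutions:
 h(x) = -sqrt(C1 + x^2)
 h(x) = sqrt(C1 + x^2)


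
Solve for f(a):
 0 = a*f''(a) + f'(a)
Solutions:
 f(a) = C1 + C2*log(a)


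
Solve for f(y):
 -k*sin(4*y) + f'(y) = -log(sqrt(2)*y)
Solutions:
 f(y) = C1 - k*cos(4*y)/4 - y*log(y) - y*log(2)/2 + y


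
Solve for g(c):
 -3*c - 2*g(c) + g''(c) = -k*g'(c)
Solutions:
 g(c) = C1*exp(c*(-k + sqrt(k^2 + 8))/2) + C2*exp(-c*(k + sqrt(k^2 + 8))/2) - 3*c/2 - 3*k/4


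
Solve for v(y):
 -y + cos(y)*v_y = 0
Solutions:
 v(y) = C1 + Integral(y/cos(y), y)


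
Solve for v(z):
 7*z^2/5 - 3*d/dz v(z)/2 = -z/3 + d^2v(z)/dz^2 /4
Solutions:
 v(z) = C1 + C2*exp(-6*z) + 14*z^3/45 - 2*z^2/45 + 2*z/135


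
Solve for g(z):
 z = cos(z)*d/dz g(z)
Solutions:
 g(z) = C1 + Integral(z/cos(z), z)


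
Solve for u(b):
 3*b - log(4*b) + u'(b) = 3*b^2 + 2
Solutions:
 u(b) = C1 + b^3 - 3*b^2/2 + b*log(b) + b + b*log(4)


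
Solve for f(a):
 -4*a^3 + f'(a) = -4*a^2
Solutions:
 f(a) = C1 + a^4 - 4*a^3/3


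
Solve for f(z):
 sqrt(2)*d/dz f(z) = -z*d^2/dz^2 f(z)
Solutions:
 f(z) = C1 + C2*z^(1 - sqrt(2))


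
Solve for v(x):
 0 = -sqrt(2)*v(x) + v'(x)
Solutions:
 v(x) = C1*exp(sqrt(2)*x)


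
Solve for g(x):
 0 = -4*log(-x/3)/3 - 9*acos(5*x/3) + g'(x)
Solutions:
 g(x) = C1 + 4*x*log(-x)/3 + 9*x*acos(5*x/3) - 4*x*log(3)/3 - 4*x/3 - 9*sqrt(9 - 25*x^2)/5


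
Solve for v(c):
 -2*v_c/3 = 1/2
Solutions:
 v(c) = C1 - 3*c/4


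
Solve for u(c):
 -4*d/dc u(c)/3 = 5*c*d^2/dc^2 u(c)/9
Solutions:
 u(c) = C1 + C2/c^(7/5)


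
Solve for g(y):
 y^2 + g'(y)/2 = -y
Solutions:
 g(y) = C1 - 2*y^3/3 - y^2


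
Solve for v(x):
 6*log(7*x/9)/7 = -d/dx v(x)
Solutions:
 v(x) = C1 - 6*x*log(x)/7 - 6*x*log(7)/7 + 6*x/7 + 12*x*log(3)/7


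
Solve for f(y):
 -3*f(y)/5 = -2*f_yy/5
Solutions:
 f(y) = C1*exp(-sqrt(6)*y/2) + C2*exp(sqrt(6)*y/2)


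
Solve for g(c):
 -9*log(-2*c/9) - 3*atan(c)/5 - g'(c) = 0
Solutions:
 g(c) = C1 - 9*c*log(-c) - 3*c*atan(c)/5 - 9*c*log(2) + 9*c + 18*c*log(3) + 3*log(c^2 + 1)/10


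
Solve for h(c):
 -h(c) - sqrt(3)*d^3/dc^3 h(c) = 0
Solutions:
 h(c) = C3*exp(-3^(5/6)*c/3) + (C1*sin(3^(1/3)*c/2) + C2*cos(3^(1/3)*c/2))*exp(3^(5/6)*c/6)


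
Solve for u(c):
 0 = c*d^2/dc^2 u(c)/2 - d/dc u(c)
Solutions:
 u(c) = C1 + C2*c^3


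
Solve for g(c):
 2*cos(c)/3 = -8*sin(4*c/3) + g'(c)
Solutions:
 g(c) = C1 + 2*sin(c)/3 - 6*cos(4*c/3)


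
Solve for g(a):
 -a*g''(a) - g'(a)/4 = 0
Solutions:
 g(a) = C1 + C2*a^(3/4)


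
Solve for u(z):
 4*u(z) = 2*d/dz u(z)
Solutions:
 u(z) = C1*exp(2*z)


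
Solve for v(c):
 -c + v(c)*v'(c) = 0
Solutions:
 v(c) = -sqrt(C1 + c^2)
 v(c) = sqrt(C1 + c^2)


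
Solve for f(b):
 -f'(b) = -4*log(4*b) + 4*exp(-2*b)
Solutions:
 f(b) = C1 + 4*b*log(b) + 4*b*(-1 + 2*log(2)) + 2*exp(-2*b)


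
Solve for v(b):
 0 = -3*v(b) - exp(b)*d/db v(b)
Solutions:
 v(b) = C1*exp(3*exp(-b))


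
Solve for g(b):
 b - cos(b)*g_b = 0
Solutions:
 g(b) = C1 + Integral(b/cos(b), b)


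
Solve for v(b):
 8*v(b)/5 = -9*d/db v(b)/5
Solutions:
 v(b) = C1*exp(-8*b/9)


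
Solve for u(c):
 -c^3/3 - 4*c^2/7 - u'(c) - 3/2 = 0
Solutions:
 u(c) = C1 - c^4/12 - 4*c^3/21 - 3*c/2


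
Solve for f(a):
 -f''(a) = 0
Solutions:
 f(a) = C1 + C2*a


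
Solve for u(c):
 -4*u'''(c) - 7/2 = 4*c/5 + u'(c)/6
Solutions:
 u(c) = C1 + C2*sin(sqrt(6)*c/12) + C3*cos(sqrt(6)*c/12) - 12*c^2/5 - 21*c


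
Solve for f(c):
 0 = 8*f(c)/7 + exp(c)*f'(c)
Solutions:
 f(c) = C1*exp(8*exp(-c)/7)


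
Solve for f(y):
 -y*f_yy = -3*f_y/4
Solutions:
 f(y) = C1 + C2*y^(7/4)


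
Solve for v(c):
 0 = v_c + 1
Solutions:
 v(c) = C1 - c


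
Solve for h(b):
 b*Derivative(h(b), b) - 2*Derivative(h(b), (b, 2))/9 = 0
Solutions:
 h(b) = C1 + C2*erfi(3*b/2)


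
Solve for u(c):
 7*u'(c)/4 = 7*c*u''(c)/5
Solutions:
 u(c) = C1 + C2*c^(9/4)


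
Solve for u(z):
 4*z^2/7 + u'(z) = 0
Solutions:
 u(z) = C1 - 4*z^3/21


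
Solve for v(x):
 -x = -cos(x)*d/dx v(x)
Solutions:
 v(x) = C1 + Integral(x/cos(x), x)


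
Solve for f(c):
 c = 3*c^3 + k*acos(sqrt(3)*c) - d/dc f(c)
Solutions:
 f(c) = C1 + 3*c^4/4 - c^2/2 + k*(c*acos(sqrt(3)*c) - sqrt(3)*sqrt(1 - 3*c^2)/3)


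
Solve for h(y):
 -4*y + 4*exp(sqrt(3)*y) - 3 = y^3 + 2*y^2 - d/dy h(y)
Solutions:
 h(y) = C1 + y^4/4 + 2*y^3/3 + 2*y^2 + 3*y - 4*sqrt(3)*exp(sqrt(3)*y)/3


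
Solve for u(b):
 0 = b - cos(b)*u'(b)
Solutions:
 u(b) = C1 + Integral(b/cos(b), b)


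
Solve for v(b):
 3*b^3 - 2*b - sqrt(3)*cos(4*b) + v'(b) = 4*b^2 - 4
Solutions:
 v(b) = C1 - 3*b^4/4 + 4*b^3/3 + b^2 - 4*b + sqrt(3)*sin(4*b)/4


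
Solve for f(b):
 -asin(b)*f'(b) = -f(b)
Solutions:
 f(b) = C1*exp(Integral(1/asin(b), b))


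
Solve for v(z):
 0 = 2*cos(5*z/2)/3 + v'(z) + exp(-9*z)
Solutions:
 v(z) = C1 - 4*sin(5*z/2)/15 + exp(-9*z)/9


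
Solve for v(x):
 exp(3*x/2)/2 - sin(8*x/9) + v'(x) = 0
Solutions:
 v(x) = C1 - exp(3*x/2)/3 - 9*cos(8*x/9)/8


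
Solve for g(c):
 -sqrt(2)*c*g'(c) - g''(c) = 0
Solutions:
 g(c) = C1 + C2*erf(2^(3/4)*c/2)


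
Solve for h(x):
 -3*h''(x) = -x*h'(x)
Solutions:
 h(x) = C1 + C2*erfi(sqrt(6)*x/6)


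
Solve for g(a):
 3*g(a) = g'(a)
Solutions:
 g(a) = C1*exp(3*a)


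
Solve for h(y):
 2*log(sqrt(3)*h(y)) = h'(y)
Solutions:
 -Integral(1/(2*log(_y) + log(3)), (_y, h(y))) = C1 - y


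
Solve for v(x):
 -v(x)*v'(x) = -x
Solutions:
 v(x) = -sqrt(C1 + x^2)
 v(x) = sqrt(C1 + x^2)


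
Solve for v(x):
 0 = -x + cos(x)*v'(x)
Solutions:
 v(x) = C1 + Integral(x/cos(x), x)


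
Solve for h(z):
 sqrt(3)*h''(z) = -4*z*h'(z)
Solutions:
 h(z) = C1 + C2*erf(sqrt(2)*3^(3/4)*z/3)


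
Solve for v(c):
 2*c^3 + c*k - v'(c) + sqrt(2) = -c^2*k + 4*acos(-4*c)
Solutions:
 v(c) = C1 + c^4/2 + c^3*k/3 + c^2*k/2 - 4*c*acos(-4*c) + sqrt(2)*c - sqrt(1 - 16*c^2)


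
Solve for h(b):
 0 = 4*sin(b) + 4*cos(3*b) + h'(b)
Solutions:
 h(b) = C1 - 4*sin(3*b)/3 + 4*cos(b)


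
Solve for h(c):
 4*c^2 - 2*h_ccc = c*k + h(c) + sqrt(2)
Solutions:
 h(c) = C3*exp(-2^(2/3)*c/2) + 4*c^2 - c*k + (C1*sin(2^(2/3)*sqrt(3)*c/4) + C2*cos(2^(2/3)*sqrt(3)*c/4))*exp(2^(2/3)*c/4) - sqrt(2)


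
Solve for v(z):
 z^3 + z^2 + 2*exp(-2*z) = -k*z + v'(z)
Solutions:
 v(z) = C1 + k*z^2/2 + z^4/4 + z^3/3 - exp(-2*z)


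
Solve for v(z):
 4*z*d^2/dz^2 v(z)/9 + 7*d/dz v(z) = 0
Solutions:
 v(z) = C1 + C2/z^(59/4)


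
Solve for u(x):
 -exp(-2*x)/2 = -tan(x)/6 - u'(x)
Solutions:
 u(x) = C1 - log(tan(x)^2 + 1)/12 - exp(-2*x)/4


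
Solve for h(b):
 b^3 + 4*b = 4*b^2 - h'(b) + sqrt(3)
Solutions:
 h(b) = C1 - b^4/4 + 4*b^3/3 - 2*b^2 + sqrt(3)*b


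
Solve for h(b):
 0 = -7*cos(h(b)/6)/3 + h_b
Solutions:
 -7*b/3 - 3*log(sin(h(b)/6) - 1) + 3*log(sin(h(b)/6) + 1) = C1


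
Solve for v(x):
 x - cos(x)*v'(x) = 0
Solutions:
 v(x) = C1 + Integral(x/cos(x), x)


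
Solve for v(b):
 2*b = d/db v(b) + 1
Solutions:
 v(b) = C1 + b^2 - b


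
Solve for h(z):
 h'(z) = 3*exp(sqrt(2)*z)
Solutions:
 h(z) = C1 + 3*sqrt(2)*exp(sqrt(2)*z)/2


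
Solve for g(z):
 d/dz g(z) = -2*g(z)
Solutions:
 g(z) = C1*exp(-2*z)


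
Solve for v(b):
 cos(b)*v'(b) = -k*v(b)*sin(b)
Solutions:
 v(b) = C1*exp(k*log(cos(b)))


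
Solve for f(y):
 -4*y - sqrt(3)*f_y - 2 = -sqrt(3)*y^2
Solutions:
 f(y) = C1 + y^3/3 - 2*sqrt(3)*y^2/3 - 2*sqrt(3)*y/3


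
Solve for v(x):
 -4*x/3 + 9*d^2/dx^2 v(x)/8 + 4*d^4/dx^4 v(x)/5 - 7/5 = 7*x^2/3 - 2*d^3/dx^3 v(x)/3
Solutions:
 v(x) = C1 + C2*x + 14*x^4/81 - 464*x^3/2187 - 46796*x^2/98415 + (C3*sin(sqrt(710)*x/24) + C4*cos(sqrt(710)*x/24))*exp(-5*x/12)


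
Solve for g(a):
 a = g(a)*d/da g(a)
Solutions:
 g(a) = -sqrt(C1 + a^2)
 g(a) = sqrt(C1 + a^2)


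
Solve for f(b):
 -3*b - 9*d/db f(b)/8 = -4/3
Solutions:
 f(b) = C1 - 4*b^2/3 + 32*b/27


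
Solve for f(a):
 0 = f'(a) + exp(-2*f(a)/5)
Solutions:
 f(a) = 5*log(-sqrt(C1 - a)) - 5*log(5) + 5*log(10)/2
 f(a) = 5*log(C1 - a)/2 - 5*log(5) + 5*log(10)/2


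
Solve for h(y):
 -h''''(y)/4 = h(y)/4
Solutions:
 h(y) = (C1*sin(sqrt(2)*y/2) + C2*cos(sqrt(2)*y/2))*exp(-sqrt(2)*y/2) + (C3*sin(sqrt(2)*y/2) + C4*cos(sqrt(2)*y/2))*exp(sqrt(2)*y/2)


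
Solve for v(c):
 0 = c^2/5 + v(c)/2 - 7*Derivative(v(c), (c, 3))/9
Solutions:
 v(c) = C3*exp(42^(2/3)*c/14) - 2*c^2/5 + (C1*sin(3*14^(2/3)*3^(1/6)*c/28) + C2*cos(3*14^(2/3)*3^(1/6)*c/28))*exp(-42^(2/3)*c/28)


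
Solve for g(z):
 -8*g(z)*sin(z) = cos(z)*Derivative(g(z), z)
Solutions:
 g(z) = C1*cos(z)^8


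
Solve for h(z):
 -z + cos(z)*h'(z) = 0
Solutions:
 h(z) = C1 + Integral(z/cos(z), z)


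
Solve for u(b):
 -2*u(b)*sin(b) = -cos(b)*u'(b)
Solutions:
 u(b) = C1/cos(b)^2


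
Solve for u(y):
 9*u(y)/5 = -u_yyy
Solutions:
 u(y) = C3*exp(-15^(2/3)*y/5) + (C1*sin(3*3^(1/6)*5^(2/3)*y/10) + C2*cos(3*3^(1/6)*5^(2/3)*y/10))*exp(15^(2/3)*y/10)


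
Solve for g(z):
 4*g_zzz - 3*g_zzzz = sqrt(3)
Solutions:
 g(z) = C1 + C2*z + C3*z^2 + C4*exp(4*z/3) + sqrt(3)*z^3/24


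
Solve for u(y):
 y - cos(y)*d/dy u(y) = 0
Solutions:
 u(y) = C1 + Integral(y/cos(y), y)


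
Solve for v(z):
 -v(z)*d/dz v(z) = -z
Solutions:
 v(z) = -sqrt(C1 + z^2)
 v(z) = sqrt(C1 + z^2)


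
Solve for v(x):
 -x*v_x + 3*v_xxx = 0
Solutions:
 v(x) = C1 + Integral(C2*airyai(3^(2/3)*x/3) + C3*airybi(3^(2/3)*x/3), x)


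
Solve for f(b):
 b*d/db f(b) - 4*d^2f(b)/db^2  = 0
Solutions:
 f(b) = C1 + C2*erfi(sqrt(2)*b/4)


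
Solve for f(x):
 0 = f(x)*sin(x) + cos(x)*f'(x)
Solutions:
 f(x) = C1*cos(x)


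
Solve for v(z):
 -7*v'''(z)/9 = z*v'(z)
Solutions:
 v(z) = C1 + Integral(C2*airyai(-21^(2/3)*z/7) + C3*airybi(-21^(2/3)*z/7), z)


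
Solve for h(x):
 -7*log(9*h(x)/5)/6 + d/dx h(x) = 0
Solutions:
 -6*Integral(1/(log(_y) - log(5) + 2*log(3)), (_y, h(x)))/7 = C1 - x


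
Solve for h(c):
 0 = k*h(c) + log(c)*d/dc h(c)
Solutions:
 h(c) = C1*exp(-k*li(c))


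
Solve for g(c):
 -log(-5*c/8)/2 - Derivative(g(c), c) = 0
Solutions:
 g(c) = C1 - c*log(-c)/2 + c*(-log(5) + 1 + 3*log(2))/2


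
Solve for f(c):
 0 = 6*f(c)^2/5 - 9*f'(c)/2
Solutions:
 f(c) = -15/(C1 + 4*c)


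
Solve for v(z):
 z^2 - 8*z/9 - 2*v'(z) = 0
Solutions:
 v(z) = C1 + z^3/6 - 2*z^2/9


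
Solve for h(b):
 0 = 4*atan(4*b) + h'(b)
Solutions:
 h(b) = C1 - 4*b*atan(4*b) + log(16*b^2 + 1)/2


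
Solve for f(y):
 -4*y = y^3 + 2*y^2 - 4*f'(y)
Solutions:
 f(y) = C1 + y^4/16 + y^3/6 + y^2/2


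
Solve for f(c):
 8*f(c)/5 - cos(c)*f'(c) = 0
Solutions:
 f(c) = C1*(sin(c) + 1)^(4/5)/(sin(c) - 1)^(4/5)


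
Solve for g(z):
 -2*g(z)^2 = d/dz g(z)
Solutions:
 g(z) = 1/(C1 + 2*z)


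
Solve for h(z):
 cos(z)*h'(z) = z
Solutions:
 h(z) = C1 + Integral(z/cos(z), z)


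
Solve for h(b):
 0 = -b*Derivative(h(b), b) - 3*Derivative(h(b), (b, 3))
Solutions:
 h(b) = C1 + Integral(C2*airyai(-3^(2/3)*b/3) + C3*airybi(-3^(2/3)*b/3), b)


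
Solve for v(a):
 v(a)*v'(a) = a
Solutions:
 v(a) = -sqrt(C1 + a^2)
 v(a) = sqrt(C1 + a^2)


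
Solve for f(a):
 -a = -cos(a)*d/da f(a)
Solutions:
 f(a) = C1 + Integral(a/cos(a), a)


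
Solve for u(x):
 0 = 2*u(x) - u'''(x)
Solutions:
 u(x) = C3*exp(2^(1/3)*x) + (C1*sin(2^(1/3)*sqrt(3)*x/2) + C2*cos(2^(1/3)*sqrt(3)*x/2))*exp(-2^(1/3)*x/2)


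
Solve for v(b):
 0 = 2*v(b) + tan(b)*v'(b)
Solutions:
 v(b) = C1/sin(b)^2


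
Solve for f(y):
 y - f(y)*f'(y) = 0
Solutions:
 f(y) = -sqrt(C1 + y^2)
 f(y) = sqrt(C1 + y^2)


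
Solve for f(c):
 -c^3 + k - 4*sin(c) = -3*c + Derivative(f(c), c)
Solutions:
 f(c) = C1 - c^4/4 + 3*c^2/2 + c*k + 4*cos(c)


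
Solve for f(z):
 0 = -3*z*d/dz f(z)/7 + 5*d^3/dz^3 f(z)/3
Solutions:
 f(z) = C1 + Integral(C2*airyai(105^(2/3)*z/35) + C3*airybi(105^(2/3)*z/35), z)


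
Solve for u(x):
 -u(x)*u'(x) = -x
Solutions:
 u(x) = -sqrt(C1 + x^2)
 u(x) = sqrt(C1 + x^2)


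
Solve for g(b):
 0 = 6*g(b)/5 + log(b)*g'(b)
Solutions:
 g(b) = C1*exp(-6*li(b)/5)


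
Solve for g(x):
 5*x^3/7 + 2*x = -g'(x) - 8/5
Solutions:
 g(x) = C1 - 5*x^4/28 - x^2 - 8*x/5


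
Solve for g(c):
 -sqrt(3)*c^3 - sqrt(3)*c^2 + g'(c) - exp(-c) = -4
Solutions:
 g(c) = C1 + sqrt(3)*c^4/4 + sqrt(3)*c^3/3 - 4*c - exp(-c)


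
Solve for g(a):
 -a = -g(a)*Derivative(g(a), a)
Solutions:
 g(a) = -sqrt(C1 + a^2)
 g(a) = sqrt(C1 + a^2)


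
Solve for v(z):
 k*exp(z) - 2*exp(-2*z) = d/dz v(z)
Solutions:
 v(z) = C1 + k*exp(z) + exp(-2*z)


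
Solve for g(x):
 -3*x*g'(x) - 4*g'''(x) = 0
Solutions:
 g(x) = C1 + Integral(C2*airyai(-6^(1/3)*x/2) + C3*airybi(-6^(1/3)*x/2), x)


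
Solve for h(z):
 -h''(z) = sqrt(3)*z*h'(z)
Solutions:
 h(z) = C1 + C2*erf(sqrt(2)*3^(1/4)*z/2)


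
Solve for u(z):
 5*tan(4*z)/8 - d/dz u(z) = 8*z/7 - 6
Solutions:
 u(z) = C1 - 4*z^2/7 + 6*z - 5*log(cos(4*z))/32


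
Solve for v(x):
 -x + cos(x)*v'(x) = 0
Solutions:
 v(x) = C1 + Integral(x/cos(x), x)


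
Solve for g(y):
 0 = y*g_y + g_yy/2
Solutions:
 g(y) = C1 + C2*erf(y)


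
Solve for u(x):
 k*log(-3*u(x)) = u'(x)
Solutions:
 Integral(1/(log(-_y) + log(3)), (_y, u(x))) = C1 + k*x


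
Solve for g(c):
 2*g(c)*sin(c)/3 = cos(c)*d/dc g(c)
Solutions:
 g(c) = C1/cos(c)^(2/3)


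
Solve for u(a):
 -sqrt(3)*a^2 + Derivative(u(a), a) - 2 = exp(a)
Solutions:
 u(a) = C1 + sqrt(3)*a^3/3 + 2*a + exp(a)


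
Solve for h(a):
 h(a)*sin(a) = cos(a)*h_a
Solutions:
 h(a) = C1/cos(a)


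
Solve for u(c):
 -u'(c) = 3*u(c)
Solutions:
 u(c) = C1*exp(-3*c)


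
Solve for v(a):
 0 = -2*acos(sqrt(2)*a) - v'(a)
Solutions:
 v(a) = C1 - 2*a*acos(sqrt(2)*a) + sqrt(2)*sqrt(1 - 2*a^2)


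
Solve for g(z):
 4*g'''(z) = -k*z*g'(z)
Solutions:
 g(z) = C1 + Integral(C2*airyai(2^(1/3)*z*(-k)^(1/3)/2) + C3*airybi(2^(1/3)*z*(-k)^(1/3)/2), z)


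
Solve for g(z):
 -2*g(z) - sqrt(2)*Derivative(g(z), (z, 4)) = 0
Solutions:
 g(z) = (C1*sin(2^(5/8)*z/2) + C2*cos(2^(5/8)*z/2))*exp(-2^(5/8)*z/2) + (C3*sin(2^(5/8)*z/2) + C4*cos(2^(5/8)*z/2))*exp(2^(5/8)*z/2)


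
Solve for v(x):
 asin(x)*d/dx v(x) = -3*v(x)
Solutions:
 v(x) = C1*exp(-3*Integral(1/asin(x), x))


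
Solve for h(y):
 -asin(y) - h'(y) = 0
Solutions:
 h(y) = C1 - y*asin(y) - sqrt(1 - y^2)


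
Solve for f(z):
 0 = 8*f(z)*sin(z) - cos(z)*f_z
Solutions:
 f(z) = C1/cos(z)^8


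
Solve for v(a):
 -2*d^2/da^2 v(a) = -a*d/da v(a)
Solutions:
 v(a) = C1 + C2*erfi(a/2)


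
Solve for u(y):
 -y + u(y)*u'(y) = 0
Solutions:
 u(y) = -sqrt(C1 + y^2)
 u(y) = sqrt(C1 + y^2)


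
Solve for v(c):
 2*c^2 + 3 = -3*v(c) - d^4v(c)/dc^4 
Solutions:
 v(c) = -2*c^2/3 + (C1*sin(sqrt(2)*3^(1/4)*c/2) + C2*cos(sqrt(2)*3^(1/4)*c/2))*exp(-sqrt(2)*3^(1/4)*c/2) + (C3*sin(sqrt(2)*3^(1/4)*c/2) + C4*cos(sqrt(2)*3^(1/4)*c/2))*exp(sqrt(2)*3^(1/4)*c/2) - 1


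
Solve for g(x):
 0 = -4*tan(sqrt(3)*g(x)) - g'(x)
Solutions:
 g(x) = sqrt(3)*(pi - asin(C1*exp(-4*sqrt(3)*x)))/3
 g(x) = sqrt(3)*asin(C1*exp(-4*sqrt(3)*x))/3


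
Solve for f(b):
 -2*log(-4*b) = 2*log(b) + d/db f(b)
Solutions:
 f(b) = C1 - 4*b*log(b) + 2*b*(-2*log(2) + 2 - I*pi)


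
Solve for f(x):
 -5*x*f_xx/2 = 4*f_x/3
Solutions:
 f(x) = C1 + C2*x^(7/15)


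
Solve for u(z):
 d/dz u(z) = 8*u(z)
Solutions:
 u(z) = C1*exp(8*z)


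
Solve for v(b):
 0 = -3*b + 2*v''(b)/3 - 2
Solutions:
 v(b) = C1 + C2*b + 3*b^3/4 + 3*b^2/2


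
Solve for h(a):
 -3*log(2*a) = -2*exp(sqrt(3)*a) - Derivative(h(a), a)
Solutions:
 h(a) = C1 + 3*a*log(a) + 3*a*(-1 + log(2)) - 2*sqrt(3)*exp(sqrt(3)*a)/3


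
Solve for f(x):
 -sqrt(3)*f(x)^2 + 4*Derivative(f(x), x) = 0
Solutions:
 f(x) = -4/(C1 + sqrt(3)*x)


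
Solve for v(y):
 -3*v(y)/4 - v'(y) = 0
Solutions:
 v(y) = C1*exp(-3*y/4)


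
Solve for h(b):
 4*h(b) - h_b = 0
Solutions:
 h(b) = C1*exp(4*b)


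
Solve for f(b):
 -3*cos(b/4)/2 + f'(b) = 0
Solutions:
 f(b) = C1 + 6*sin(b/4)


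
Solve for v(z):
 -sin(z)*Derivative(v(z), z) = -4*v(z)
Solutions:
 v(z) = C1*(cos(z)^2 - 2*cos(z) + 1)/(cos(z)^2 + 2*cos(z) + 1)


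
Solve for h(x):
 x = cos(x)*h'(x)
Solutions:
 h(x) = C1 + Integral(x/cos(x), x)


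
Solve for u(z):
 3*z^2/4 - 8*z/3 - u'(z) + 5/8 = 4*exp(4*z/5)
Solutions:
 u(z) = C1 + z^3/4 - 4*z^2/3 + 5*z/8 - 5*exp(4*z/5)


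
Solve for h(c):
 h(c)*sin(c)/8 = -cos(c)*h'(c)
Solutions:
 h(c) = C1*cos(c)^(1/8)


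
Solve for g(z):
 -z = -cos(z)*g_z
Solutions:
 g(z) = C1 + Integral(z/cos(z), z)


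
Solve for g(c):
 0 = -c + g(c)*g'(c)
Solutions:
 g(c) = -sqrt(C1 + c^2)
 g(c) = sqrt(C1 + c^2)


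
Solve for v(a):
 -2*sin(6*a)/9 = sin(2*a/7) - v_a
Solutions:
 v(a) = C1 - 7*cos(2*a/7)/2 - cos(6*a)/27


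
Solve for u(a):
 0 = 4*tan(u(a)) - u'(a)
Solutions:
 u(a) = pi - asin(C1*exp(4*a))
 u(a) = asin(C1*exp(4*a))


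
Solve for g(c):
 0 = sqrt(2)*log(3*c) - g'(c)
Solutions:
 g(c) = C1 + sqrt(2)*c*log(c) - sqrt(2)*c + sqrt(2)*c*log(3)


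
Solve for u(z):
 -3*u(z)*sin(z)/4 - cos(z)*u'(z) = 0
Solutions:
 u(z) = C1*cos(z)^(3/4)


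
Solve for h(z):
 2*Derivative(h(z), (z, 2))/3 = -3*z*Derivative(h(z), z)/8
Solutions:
 h(z) = C1 + C2*erf(3*sqrt(2)*z/8)


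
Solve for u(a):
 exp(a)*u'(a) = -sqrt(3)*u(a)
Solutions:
 u(a) = C1*exp(sqrt(3)*exp(-a))


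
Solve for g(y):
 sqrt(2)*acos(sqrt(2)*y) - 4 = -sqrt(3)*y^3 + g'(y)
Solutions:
 g(y) = C1 + sqrt(3)*y^4/4 - 4*y + sqrt(2)*(y*acos(sqrt(2)*y) - sqrt(2)*sqrt(1 - 2*y^2)/2)


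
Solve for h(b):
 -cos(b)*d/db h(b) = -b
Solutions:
 h(b) = C1 + Integral(b/cos(b), b)


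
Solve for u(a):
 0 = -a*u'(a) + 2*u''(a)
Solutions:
 u(a) = C1 + C2*erfi(a/2)


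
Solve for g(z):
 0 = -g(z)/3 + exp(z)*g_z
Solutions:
 g(z) = C1*exp(-exp(-z)/3)


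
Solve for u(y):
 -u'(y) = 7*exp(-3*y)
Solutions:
 u(y) = C1 + 7*exp(-3*y)/3


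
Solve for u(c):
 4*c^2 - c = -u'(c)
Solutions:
 u(c) = C1 - 4*c^3/3 + c^2/2


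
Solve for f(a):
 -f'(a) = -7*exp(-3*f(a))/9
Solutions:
 f(a) = log(C1 + 7*a/3)/3
 f(a) = log((-1 - sqrt(3)*I)*(C1 + 7*a/3)^(1/3)/2)
 f(a) = log((-1 + sqrt(3)*I)*(C1 + 7*a/3)^(1/3)/2)


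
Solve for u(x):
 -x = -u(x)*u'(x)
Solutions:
 u(x) = -sqrt(C1 + x^2)
 u(x) = sqrt(C1 + x^2)
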